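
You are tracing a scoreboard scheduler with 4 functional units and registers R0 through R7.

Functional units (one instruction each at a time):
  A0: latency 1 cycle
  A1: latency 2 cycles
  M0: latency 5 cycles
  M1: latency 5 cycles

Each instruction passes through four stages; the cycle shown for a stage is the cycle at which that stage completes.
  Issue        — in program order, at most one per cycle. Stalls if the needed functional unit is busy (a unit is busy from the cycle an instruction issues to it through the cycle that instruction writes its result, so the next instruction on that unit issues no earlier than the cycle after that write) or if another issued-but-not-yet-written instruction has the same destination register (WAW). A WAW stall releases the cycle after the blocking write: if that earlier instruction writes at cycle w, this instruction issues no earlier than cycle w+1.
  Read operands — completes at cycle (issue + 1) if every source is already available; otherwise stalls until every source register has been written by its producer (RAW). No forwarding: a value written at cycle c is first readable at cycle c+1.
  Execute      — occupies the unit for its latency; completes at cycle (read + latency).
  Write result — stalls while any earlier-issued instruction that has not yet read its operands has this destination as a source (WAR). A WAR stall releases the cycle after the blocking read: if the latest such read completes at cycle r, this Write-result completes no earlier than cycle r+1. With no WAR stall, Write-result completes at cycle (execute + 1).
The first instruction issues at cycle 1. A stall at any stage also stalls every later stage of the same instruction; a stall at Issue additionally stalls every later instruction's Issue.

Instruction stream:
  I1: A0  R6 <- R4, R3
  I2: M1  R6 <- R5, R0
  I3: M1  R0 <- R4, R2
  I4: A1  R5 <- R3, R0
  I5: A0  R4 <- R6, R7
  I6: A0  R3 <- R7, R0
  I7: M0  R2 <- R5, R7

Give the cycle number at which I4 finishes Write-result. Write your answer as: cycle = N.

cycle 1: I1 dispatched to A0
cycle 2: I1 operands ready
cycle 3: I1 complete
cycle 4: R6←I1
cycle 5: I2 dispatched to M1
cycle 6: I2 operands ready
cycle 11: I2 complete
cycle 12: R6←I2
cycle 13: I3 dispatched to M1
cycle 14: I3 operands ready, I4 dispatched to A1
cycle 15: I5 dispatched to A0
cycle 16: I5 operands ready
cycle 17: I5 complete
cycle 18: R4←I5
cycle 19: I3 complete, I6 dispatched to A0
cycle 20: R0←I3, I7 dispatched to M0
cycle 21: I4 operands ready, I6 operands ready
cycle 22: I6 complete
cycle 23: I4 complete, R3←I6
cycle 24: R5←I4
cycle 25: I7 operands ready
cycle 30: I7 complete
cycle 31: R2←I7

cycle = 24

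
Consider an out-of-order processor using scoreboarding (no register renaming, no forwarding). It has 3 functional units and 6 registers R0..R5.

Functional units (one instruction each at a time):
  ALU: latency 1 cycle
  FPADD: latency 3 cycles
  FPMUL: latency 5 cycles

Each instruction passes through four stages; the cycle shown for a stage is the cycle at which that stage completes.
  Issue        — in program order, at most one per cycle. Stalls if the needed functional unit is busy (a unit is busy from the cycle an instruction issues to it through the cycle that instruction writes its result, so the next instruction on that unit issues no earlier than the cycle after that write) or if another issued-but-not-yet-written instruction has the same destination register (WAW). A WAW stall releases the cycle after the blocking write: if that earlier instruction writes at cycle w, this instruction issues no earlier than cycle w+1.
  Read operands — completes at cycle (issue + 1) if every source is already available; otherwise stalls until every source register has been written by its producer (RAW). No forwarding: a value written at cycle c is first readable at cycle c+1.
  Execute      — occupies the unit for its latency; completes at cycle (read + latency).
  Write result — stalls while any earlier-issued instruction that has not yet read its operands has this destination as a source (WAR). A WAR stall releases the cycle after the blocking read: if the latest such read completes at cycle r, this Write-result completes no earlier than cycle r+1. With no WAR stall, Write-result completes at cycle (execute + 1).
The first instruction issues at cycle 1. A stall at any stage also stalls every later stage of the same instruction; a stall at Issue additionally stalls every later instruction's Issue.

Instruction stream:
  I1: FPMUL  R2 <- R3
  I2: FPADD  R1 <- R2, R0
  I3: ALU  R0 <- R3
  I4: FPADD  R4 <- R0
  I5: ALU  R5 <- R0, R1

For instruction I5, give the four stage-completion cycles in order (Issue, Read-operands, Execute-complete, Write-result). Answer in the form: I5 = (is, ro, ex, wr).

[1] I1→FPMUL
[2] I1 RO, I2→FPADD
[3] I3→ALU
[4] I3 RO
[5] I3 EX
[7] I1 EX
[8] I1 WR R2
[9] I2 RO
[10] I3 WR R0
[12] I2 EX
[13] I2 WR R1
[14] I4→FPADD
[15] I4 RO, I5→ALU
[16] I5 RO
[17] I5 EX
[18] I4 EX, I5 WR R5
[19] I4 WR R4

I5 = (15, 16, 17, 18)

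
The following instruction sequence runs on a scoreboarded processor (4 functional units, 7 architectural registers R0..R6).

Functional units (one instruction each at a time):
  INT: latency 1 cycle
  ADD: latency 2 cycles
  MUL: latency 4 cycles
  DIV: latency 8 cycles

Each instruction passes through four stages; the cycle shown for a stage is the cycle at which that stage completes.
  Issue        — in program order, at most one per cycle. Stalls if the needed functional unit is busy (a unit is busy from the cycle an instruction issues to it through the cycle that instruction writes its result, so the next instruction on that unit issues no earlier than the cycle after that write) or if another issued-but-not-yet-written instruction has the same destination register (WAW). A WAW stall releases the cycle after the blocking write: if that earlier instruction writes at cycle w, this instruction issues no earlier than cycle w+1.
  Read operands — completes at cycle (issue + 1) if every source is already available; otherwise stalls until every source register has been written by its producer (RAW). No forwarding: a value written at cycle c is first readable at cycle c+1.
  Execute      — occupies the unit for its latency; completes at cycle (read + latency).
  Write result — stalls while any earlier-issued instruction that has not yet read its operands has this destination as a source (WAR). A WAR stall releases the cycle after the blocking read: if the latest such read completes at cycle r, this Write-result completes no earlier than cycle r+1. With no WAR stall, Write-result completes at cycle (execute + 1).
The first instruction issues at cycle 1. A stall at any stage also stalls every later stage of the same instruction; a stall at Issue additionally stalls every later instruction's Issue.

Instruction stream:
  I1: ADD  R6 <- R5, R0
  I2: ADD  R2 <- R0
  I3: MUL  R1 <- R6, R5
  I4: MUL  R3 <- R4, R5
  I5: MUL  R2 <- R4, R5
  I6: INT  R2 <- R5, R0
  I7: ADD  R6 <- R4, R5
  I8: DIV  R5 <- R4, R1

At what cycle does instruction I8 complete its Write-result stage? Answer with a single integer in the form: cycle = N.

  I1 | 1 | 2 | 4 | 5
  I2 | 6 | 7 | 9 | 10   struct: ADD busy until I1 writes@5
  I3 | 7 | 8 | 12 | 13
  I4 | 14 | 15 | 19 | 20   struct: MUL busy until I3 writes@13
  I5 | 21 | 22 | 26 | 27   struct: MUL busy until I4 writes@20
  I6 | 28 | 29 | 30 | 31   WAW R2: wait I5 write@27
  I7 | 29 | 30 | 32 | 33
  I8 | 30 | 31 | 39 | 40

cycle = 40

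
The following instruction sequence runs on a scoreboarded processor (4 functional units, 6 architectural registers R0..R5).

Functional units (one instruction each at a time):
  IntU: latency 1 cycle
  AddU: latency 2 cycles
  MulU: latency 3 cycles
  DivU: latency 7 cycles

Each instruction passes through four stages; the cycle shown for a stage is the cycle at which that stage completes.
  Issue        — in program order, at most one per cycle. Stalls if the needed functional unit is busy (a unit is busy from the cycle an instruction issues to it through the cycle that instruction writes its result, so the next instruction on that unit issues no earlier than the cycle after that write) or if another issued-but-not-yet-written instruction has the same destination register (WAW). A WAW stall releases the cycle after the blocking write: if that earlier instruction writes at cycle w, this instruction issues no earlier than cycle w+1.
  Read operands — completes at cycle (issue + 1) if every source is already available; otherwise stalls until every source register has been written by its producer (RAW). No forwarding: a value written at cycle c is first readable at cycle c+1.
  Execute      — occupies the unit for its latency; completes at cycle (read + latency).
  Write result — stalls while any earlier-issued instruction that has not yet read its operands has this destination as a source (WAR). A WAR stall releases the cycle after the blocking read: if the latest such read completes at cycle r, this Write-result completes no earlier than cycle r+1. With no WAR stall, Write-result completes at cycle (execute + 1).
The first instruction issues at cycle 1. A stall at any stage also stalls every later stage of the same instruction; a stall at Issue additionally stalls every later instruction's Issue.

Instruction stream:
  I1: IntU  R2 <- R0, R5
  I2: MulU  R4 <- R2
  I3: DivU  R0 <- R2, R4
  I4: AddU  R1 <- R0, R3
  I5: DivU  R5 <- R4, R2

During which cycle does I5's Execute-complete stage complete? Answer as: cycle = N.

cycle = 27

I1  is:1  ro:2  ex:3  wr:4
I2  is:2  ro:5  ex:8  wr:9  — RAW R2: wait I1 write@4
I3  is:3  ro:10  ex:17  wr:18  — RAW R4: wait I2 write@9
I4  is:4  ro:19  ex:21  wr:22  — RAW R0: wait I3 write@18
I5  is:19  ro:20  ex:27  wr:28  — struct: DivU busy until I3 writes@18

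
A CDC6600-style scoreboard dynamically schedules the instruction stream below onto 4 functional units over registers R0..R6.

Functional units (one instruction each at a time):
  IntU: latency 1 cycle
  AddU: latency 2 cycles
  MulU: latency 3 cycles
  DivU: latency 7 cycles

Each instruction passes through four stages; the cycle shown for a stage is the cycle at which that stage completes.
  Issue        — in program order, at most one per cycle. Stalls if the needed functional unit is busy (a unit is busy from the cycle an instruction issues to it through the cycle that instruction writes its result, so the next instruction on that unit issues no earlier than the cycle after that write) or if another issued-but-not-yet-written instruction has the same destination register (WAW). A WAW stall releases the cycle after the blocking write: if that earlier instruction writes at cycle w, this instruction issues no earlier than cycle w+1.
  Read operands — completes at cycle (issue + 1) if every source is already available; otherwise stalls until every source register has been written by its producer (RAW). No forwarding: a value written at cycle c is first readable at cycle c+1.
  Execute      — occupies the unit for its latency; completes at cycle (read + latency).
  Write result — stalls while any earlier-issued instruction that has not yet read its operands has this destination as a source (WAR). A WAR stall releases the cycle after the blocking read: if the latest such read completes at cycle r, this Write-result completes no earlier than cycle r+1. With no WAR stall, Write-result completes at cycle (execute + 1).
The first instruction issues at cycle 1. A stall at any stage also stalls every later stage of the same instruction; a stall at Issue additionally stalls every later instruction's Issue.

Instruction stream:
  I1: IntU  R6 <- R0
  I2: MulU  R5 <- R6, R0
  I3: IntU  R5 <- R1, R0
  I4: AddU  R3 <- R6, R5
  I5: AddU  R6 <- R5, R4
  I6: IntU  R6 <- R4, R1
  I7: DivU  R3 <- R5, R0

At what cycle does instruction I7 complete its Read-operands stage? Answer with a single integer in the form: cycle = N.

I1  is:1  ro:2  ex:3  wr:4
I2  is:2  ro:5  ex:8  wr:9  — RAW R6: wait I1 write@4
I3  is:10  ro:11  ex:12  wr:13  — WAW R5: wait I2 write@9
I4  is:11  ro:14  ex:16  wr:17  — RAW R5: wait I3 write@13
I5  is:18  ro:19  ex:21  wr:22  — struct: AddU busy until I4 writes@17
I6  is:23  ro:24  ex:25  wr:26  — WAW R6: wait I5 write@22
I7  is:24  ro:25  ex:32  wr:33

cycle = 25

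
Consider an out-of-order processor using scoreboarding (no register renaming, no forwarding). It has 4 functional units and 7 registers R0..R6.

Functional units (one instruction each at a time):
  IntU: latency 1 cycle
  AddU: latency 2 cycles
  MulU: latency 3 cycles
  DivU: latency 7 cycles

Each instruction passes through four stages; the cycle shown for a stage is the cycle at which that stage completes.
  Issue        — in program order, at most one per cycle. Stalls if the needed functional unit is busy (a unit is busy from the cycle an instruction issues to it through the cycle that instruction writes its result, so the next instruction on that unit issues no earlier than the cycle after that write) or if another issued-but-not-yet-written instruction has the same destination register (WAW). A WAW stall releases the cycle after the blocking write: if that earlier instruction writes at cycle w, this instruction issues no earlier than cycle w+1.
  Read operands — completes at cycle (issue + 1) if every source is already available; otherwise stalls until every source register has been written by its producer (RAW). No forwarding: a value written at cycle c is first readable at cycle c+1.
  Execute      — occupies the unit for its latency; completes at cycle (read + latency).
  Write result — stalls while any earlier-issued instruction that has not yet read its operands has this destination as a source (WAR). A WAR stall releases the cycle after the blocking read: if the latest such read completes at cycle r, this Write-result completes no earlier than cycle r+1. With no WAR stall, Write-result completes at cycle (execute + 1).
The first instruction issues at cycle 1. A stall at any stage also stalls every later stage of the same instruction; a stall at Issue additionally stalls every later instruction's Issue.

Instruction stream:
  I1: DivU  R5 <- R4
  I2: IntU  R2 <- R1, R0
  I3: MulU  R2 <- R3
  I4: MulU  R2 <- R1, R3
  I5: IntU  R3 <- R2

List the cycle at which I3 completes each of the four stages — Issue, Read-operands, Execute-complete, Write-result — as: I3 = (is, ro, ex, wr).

I3 = (6, 7, 10, 11)

I1  is:1  ro:2  ex:9  wr:10
I2  is:2  ro:3  ex:4  wr:5
I3  is:6  ro:7  ex:10  wr:11  — WAW R2: wait I2 write@5
I4  is:12  ro:13  ex:16  wr:17  — struct: MulU busy until I3 writes@11
I5  is:13  ro:18  ex:19  wr:20  — RAW R2: wait I4 write@17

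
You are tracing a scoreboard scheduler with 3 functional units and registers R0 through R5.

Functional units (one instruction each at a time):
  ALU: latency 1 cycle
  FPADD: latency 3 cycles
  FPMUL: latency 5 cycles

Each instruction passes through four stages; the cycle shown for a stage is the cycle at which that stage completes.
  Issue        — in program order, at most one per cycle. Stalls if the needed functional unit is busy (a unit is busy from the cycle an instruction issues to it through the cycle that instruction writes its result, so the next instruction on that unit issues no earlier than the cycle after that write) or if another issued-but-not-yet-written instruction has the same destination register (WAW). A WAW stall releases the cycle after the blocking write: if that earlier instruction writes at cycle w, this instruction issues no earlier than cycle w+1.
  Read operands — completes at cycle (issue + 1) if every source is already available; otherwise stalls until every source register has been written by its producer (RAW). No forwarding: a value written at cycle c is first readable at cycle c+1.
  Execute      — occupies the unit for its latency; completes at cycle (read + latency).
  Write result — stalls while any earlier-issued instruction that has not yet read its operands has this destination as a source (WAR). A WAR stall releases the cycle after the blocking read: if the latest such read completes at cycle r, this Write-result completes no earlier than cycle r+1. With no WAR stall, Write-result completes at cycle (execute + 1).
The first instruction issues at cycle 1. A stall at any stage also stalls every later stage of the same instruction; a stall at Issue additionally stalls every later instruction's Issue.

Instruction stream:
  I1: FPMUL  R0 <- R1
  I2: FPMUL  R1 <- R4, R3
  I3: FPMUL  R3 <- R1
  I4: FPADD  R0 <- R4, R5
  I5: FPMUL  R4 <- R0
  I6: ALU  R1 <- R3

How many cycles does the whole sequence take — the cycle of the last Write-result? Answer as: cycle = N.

I1 -> (1, 2, 7, 8)
I2 -> (9, 10, 15, 16)  // struct: FPMUL busy until I1 writes@8
I3 -> (17, 18, 23, 24)  // struct: FPMUL busy until I2 writes@16
I4 -> (18, 19, 22, 23)
I5 -> (25, 26, 31, 32)  // struct: FPMUL busy until I3 writes@24
I6 -> (26, 27, 28, 29)

cycle = 32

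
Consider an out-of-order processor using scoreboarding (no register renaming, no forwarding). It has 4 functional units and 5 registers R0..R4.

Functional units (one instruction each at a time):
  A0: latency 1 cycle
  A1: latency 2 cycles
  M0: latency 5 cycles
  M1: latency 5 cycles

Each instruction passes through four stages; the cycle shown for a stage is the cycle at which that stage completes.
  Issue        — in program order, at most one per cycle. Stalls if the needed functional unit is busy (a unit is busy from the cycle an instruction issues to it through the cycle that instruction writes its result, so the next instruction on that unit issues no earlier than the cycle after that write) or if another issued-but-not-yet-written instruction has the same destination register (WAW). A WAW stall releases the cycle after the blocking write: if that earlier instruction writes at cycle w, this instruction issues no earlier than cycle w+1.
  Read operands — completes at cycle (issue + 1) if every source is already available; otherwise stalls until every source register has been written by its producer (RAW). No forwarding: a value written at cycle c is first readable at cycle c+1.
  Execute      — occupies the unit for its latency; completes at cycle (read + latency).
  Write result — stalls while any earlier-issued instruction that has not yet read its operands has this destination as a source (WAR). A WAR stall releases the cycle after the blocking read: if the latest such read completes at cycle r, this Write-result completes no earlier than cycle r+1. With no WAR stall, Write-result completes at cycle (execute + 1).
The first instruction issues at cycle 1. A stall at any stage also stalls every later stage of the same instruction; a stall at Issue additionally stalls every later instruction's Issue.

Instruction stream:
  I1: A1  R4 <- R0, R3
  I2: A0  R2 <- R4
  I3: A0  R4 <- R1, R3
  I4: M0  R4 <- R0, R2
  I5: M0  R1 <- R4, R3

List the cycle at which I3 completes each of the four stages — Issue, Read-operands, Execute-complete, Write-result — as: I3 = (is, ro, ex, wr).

cycle 1: I1 issues→A1
cycle 2: I1 reads · I2 issues→A0
cycle 4: I1 exec-done
cycle 5: I1 writes R4
cycle 6: I2 reads
cycle 7: I2 exec-done
cycle 8: I2 writes R2
cycle 9: I3 issues→A0
cycle 10: I3 reads
cycle 11: I3 exec-done
cycle 12: I3 writes R4
cycle 13: I4 issues→M0
cycle 14: I4 reads
cycle 19: I4 exec-done
cycle 20: I4 writes R4
cycle 21: I5 issues→M0
cycle 22: I5 reads
cycle 27: I5 exec-done
cycle 28: I5 writes R1

I3 = (9, 10, 11, 12)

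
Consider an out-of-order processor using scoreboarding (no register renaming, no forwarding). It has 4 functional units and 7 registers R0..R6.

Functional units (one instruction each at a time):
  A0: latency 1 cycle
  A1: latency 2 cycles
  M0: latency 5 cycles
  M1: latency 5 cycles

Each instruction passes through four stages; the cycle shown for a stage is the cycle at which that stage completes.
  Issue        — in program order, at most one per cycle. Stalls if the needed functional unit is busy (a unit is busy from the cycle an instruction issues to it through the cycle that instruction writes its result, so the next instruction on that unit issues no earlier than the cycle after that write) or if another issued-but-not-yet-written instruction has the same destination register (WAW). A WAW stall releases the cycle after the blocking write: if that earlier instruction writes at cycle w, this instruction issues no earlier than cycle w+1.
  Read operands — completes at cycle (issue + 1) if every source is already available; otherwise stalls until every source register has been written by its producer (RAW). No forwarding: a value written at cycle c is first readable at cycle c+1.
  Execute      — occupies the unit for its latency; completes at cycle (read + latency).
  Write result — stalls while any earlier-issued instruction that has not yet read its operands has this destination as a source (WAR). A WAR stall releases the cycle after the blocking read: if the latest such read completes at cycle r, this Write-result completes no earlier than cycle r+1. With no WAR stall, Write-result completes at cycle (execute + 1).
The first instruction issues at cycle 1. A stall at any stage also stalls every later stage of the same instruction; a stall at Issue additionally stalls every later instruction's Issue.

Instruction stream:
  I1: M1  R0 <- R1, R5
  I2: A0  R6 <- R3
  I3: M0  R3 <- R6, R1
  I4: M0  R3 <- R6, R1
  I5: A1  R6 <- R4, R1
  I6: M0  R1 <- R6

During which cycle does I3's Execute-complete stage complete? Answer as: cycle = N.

1) issue 1, read 2, done 7, write 8
2) issue 2, read 3, done 4, write 5
3) issue 3, read 6, done 11, write 12  <RAW R6: wait I2 write@5>
4) issue 13, read 14, done 19, write 20  <struct: M0 busy until I3 writes@12>
5) issue 14, read 15, done 17, write 18
6) issue 21, read 22, done 27, write 28  <struct: M0 busy until I4 writes@20>

cycle = 11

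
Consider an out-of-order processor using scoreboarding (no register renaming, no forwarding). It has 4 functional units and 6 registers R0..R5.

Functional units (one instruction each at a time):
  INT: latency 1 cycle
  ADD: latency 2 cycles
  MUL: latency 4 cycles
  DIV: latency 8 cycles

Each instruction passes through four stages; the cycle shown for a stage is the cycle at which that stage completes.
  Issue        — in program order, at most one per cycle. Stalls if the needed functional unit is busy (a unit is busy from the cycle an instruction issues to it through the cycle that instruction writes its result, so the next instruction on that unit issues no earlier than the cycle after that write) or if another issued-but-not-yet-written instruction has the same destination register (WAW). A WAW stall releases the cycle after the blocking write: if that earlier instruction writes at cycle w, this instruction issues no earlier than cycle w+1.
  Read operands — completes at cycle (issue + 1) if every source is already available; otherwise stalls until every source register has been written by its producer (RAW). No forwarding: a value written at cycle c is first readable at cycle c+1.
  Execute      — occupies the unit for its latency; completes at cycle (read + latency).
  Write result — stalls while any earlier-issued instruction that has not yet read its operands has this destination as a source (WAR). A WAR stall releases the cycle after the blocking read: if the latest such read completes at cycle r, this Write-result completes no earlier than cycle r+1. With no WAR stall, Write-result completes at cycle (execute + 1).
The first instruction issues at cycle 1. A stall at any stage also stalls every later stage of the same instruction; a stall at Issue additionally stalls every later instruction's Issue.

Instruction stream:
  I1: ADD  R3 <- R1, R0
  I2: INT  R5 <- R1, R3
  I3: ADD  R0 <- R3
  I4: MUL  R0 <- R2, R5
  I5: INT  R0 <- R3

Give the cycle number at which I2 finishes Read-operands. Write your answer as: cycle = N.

[I1] 1/2/4/5
[I2] 2/6/7/8  (RAW R3: wait I1 write@5)
[I3] 6/7/9/10  (struct: ADD busy until I1 writes@5)
[I4] 11/12/16/17  (WAW R0: wait I3 write@10)
[I5] 18/19/20/21  (WAW R0: wait I4 write@17)

cycle = 6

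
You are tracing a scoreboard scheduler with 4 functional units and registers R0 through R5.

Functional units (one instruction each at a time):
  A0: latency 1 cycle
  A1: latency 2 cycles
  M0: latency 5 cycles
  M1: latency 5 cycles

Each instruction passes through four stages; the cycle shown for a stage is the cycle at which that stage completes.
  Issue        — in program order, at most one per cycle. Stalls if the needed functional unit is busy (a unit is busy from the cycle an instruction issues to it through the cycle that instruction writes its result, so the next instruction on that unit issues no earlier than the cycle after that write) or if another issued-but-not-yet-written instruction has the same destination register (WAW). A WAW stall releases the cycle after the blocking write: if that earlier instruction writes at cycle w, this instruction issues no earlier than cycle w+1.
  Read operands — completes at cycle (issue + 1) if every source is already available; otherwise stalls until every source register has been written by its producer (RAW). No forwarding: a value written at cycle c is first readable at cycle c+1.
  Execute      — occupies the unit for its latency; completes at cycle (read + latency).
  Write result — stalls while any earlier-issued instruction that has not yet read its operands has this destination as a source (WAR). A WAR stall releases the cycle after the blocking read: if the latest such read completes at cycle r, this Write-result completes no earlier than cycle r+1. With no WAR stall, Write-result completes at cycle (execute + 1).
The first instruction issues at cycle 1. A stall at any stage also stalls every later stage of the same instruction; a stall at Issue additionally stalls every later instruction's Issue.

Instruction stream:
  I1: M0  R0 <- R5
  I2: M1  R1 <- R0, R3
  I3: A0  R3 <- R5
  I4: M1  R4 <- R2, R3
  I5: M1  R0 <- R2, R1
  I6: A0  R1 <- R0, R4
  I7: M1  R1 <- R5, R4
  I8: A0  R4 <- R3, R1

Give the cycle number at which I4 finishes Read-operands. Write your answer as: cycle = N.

cycle = 17

I1 -> (1, 2, 7, 8)
I2 -> (2, 9, 14, 15)  // RAW R0: wait I1 write@8
I3 -> (3, 4, 5, 10)  // WAR R3: wait I2 read@9
I4 -> (16, 17, 22, 23)  // struct: M1 busy until I2 writes@15
I5 -> (24, 25, 30, 31)  // struct: M1 busy until I4 writes@23
I6 -> (25, 32, 33, 34)  // RAW R0: wait I5 write@31
I7 -> (35, 36, 41, 42)  // WAW R1: wait I6 write@34
I8 -> (36, 43, 44, 45)  // RAW R1: wait I7 write@42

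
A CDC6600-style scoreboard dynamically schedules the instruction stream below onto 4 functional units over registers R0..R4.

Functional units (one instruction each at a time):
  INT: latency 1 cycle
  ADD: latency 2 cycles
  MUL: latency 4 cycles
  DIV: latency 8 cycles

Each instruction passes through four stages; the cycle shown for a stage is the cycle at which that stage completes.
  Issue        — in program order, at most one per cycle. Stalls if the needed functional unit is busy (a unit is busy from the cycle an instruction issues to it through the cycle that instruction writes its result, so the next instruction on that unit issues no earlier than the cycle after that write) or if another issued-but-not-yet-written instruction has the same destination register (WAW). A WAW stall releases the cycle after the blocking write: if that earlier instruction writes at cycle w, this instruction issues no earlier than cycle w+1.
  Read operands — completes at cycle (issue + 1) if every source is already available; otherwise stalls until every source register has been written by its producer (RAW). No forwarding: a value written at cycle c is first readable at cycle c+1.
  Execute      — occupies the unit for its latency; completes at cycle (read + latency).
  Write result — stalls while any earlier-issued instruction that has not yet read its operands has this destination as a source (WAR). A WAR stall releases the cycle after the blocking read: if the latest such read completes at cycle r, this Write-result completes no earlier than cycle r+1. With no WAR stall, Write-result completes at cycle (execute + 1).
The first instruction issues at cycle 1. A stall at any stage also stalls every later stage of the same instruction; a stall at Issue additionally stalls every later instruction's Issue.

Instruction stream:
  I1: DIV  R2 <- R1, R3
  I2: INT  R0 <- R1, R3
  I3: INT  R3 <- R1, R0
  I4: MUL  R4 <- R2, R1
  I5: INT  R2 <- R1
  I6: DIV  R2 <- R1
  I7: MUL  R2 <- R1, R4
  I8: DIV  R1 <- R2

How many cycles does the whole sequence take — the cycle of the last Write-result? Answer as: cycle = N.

c1: I1 dispatched to DIV
c2: I1 operands ready, I2 dispatched to INT
c3: I2 operands ready
c4: I2 complete
c5: R0←I2
c6: I3 dispatched to INT
c7: I3 operands ready, I4 dispatched to MUL
c8: I3 complete
c9: R3←I3
c10: I1 complete
c11: R2←I1
c12: I4 operands ready, I5 dispatched to INT
c13: I5 operands ready
c14: I5 complete
c15: R2←I5
c16: I4 complete, I6 dispatched to DIV
c17: R4←I4, I6 operands ready
c25: I6 complete
c26: R2←I6
c27: I7 dispatched to MUL
c28: I7 operands ready, I8 dispatched to DIV
c32: I7 complete
c33: R2←I7
c34: I8 operands ready
c42: I8 complete
c43: R1←I8

cycle = 43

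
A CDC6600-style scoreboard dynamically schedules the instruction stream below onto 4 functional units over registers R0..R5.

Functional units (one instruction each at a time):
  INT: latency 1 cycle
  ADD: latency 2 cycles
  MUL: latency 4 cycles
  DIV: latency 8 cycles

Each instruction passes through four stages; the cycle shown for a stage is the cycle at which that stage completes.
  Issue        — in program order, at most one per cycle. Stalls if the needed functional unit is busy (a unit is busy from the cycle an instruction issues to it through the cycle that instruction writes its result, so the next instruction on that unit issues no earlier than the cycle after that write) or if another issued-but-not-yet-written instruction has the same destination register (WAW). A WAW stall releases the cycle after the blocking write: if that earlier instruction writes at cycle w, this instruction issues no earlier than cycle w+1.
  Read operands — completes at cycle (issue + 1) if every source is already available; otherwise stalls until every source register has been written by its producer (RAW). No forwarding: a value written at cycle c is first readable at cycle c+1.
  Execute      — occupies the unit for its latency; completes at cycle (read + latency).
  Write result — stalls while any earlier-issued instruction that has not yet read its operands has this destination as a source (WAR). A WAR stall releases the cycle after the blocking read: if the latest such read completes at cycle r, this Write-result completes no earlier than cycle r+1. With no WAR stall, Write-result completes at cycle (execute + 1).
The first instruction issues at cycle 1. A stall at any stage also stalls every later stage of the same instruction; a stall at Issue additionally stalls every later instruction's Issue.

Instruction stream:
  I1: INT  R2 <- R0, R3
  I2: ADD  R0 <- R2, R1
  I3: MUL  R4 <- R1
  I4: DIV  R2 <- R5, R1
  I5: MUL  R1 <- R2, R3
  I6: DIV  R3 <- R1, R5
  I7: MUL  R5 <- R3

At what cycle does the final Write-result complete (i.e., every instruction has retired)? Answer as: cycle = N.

t=1  I1 dispatched to INT
t=2  I1 operands ready; I2 dispatched to ADD
t=3  I1 complete; I3 dispatched to MUL
t=4  R2←I1; I3 operands ready
t=5  I2 operands ready; I4 dispatched to DIV
t=6  I4 operands ready
t=7  I2 complete
t=8  R0←I2; I3 complete
t=9  R4←I3
t=10  I5 dispatched to MUL
t=14  I4 complete
t=15  R2←I4
t=16  I5 operands ready; I6 dispatched to DIV
t=20  I5 complete
t=21  R1←I5
t=22  I6 operands ready; I7 dispatched to MUL
t=30  I6 complete
t=31  R3←I6
t=32  I7 operands ready
t=36  I7 complete
t=37  R5←I7

cycle = 37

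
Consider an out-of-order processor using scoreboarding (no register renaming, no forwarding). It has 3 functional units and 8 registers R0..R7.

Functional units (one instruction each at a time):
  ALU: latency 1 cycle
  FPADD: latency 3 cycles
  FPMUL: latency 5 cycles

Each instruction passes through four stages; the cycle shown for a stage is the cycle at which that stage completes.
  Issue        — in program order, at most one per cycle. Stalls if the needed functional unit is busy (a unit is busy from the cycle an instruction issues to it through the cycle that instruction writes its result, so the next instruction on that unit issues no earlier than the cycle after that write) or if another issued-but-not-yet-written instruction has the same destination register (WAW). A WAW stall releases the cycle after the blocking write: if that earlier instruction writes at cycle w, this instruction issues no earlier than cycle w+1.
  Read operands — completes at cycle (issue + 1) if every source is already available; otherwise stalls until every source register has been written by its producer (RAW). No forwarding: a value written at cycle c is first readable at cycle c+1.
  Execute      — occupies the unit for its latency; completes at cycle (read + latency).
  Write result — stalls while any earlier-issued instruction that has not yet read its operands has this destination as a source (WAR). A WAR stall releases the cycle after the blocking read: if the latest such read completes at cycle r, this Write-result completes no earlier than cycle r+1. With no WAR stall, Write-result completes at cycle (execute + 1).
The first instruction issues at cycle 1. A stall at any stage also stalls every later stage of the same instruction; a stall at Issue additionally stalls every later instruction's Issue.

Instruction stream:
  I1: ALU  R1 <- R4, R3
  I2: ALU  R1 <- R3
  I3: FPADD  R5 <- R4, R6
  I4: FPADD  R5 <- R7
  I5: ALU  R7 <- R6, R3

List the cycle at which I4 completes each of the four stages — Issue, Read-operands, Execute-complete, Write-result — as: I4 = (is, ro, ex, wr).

c1: I1 issues→ALU
c2: I1 reads
c3: I1 exec-done
c4: I1 writes R1
c5: I2 issues→ALU
c6: I2 reads · I3 issues→FPADD
c7: I2 exec-done · I3 reads
c8: I2 writes R1
c10: I3 exec-done
c11: I3 writes R5
c12: I4 issues→FPADD
c13: I4 reads · I5 issues→ALU
c14: I5 reads
c15: I5 exec-done
c16: I4 exec-done · I5 writes R7
c17: I4 writes R5

I4 = (12, 13, 16, 17)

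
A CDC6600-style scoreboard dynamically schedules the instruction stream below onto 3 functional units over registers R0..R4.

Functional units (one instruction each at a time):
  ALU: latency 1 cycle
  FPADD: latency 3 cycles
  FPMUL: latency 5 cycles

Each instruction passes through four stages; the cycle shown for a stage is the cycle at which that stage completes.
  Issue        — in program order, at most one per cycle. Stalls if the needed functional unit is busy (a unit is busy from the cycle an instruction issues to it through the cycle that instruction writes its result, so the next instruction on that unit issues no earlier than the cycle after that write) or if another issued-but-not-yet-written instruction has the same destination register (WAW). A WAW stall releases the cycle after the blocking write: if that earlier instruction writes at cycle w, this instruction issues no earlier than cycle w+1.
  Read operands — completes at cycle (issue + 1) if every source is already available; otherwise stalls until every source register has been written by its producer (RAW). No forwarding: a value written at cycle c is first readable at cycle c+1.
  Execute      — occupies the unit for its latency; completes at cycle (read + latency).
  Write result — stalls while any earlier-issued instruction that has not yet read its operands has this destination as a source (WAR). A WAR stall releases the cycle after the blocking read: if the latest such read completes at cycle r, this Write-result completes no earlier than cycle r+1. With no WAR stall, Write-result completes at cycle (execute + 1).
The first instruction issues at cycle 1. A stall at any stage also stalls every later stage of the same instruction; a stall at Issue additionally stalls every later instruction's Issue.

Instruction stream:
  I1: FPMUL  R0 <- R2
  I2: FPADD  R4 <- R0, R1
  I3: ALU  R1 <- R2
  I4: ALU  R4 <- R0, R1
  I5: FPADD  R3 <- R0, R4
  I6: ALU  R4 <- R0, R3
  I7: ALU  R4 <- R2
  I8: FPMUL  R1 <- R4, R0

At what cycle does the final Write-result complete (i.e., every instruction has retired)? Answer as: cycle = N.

[1] I1→FPMUL
[2] I1 RO | I2→FPADD
[3] I3→ALU
[4] I3 RO
[5] I3 EX
[7] I1 EX
[8] I1 WR R0
[9] I2 RO
[10] I3 WR R1
[12] I2 EX
[13] I2 WR R4
[14] I4→ALU
[15] I4 RO | I5→FPADD
[16] I4 EX
[17] I4 WR R4
[18] I5 RO | I6→ALU
[21] I5 EX
[22] I5 WR R3
[23] I6 RO
[24] I6 EX
[25] I6 WR R4
[26] I7→ALU
[27] I7 RO | I8→FPMUL
[28] I7 EX
[29] I7 WR R4
[30] I8 RO
[35] I8 EX
[36] I8 WR R1

cycle = 36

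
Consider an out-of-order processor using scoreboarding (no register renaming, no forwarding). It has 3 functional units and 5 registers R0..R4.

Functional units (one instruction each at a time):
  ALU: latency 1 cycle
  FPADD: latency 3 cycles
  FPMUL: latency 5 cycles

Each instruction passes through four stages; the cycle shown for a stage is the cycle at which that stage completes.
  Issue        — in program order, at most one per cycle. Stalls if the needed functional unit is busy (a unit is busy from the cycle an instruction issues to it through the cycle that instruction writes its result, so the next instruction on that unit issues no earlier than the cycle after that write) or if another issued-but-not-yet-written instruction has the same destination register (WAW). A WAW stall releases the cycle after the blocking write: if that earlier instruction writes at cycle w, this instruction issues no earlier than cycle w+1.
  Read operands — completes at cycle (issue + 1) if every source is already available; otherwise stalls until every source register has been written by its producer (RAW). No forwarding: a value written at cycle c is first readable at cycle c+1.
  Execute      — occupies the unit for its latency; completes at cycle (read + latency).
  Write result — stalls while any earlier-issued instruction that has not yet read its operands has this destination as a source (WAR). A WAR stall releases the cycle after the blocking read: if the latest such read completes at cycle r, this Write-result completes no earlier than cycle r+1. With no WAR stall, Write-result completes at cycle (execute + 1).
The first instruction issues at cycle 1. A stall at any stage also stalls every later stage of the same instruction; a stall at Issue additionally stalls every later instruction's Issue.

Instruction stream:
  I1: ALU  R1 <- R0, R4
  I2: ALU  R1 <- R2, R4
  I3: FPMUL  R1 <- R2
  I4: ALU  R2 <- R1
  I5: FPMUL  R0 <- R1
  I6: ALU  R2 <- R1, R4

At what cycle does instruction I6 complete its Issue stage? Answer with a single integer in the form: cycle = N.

I1: IS=1 RO=2 EX=3 WR=4
I2: IS=5 RO=6 EX=7 WR=8  [struct: ALU busy until I1 writes@4]
I3: IS=9 RO=10 EX=15 WR=16  [WAW R1: wait I2 write@8]
I4: IS=10 RO=17 EX=18 WR=19  [RAW R1: wait I3 write@16]
I5: IS=17 RO=18 EX=23 WR=24  [struct: FPMUL busy until I3 writes@16]
I6: IS=20 RO=21 EX=22 WR=23  [struct: ALU busy until I4 writes@19]

cycle = 20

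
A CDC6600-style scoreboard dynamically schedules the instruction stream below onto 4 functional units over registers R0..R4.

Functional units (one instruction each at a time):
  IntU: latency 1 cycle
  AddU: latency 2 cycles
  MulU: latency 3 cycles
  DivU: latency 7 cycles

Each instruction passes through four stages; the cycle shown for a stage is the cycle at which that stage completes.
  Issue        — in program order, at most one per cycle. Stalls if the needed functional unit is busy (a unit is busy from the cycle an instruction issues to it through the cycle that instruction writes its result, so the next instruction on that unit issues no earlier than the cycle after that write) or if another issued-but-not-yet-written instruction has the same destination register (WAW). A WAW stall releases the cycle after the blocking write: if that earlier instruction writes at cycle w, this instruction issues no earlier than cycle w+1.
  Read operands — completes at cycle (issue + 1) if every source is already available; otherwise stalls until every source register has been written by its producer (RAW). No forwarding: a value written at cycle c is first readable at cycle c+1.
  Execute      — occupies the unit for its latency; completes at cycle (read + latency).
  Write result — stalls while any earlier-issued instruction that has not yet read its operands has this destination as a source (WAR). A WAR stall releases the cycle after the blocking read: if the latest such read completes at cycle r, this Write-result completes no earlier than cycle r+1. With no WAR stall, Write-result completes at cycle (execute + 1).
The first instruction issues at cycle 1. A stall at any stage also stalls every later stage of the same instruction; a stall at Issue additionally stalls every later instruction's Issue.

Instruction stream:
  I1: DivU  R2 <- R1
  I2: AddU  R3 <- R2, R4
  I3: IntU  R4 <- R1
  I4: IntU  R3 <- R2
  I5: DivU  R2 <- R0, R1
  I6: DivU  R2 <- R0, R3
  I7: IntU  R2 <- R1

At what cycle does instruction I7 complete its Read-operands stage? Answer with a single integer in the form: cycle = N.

I1  is:1  ro:2  ex:9  wr:10
I2  is:2  ro:11  ex:13  wr:14  — RAW R2: wait I1 write@10
I3  is:3  ro:4  ex:5  wr:12  — WAR R4: wait I2 read@11
I4  is:15  ro:16  ex:17  wr:18  — WAW R3: wait I2 write@14
I5  is:16  ro:17  ex:24  wr:25
I6  is:26  ro:27  ex:34  wr:35  — struct: DivU busy until I5 writes@25
I7  is:36  ro:37  ex:38  wr:39  — WAW R2: wait I6 write@35

cycle = 37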